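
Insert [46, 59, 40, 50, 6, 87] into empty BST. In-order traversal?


Insert 46: root
Insert 59: R from 46
Insert 40: L from 46
Insert 50: R from 46 -> L from 59
Insert 6: L from 46 -> L from 40
Insert 87: R from 46 -> R from 59

In-order: [6, 40, 46, 50, 59, 87]


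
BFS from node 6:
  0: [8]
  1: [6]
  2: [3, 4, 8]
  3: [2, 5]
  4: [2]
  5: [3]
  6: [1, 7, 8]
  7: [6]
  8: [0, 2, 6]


Visit 6, enqueue [1, 7, 8]
Visit 1, enqueue []
Visit 7, enqueue []
Visit 8, enqueue [0, 2]
Visit 0, enqueue []
Visit 2, enqueue [3, 4]
Visit 3, enqueue [5]
Visit 4, enqueue []
Visit 5, enqueue []

BFS order: [6, 1, 7, 8, 0, 2, 3, 4, 5]


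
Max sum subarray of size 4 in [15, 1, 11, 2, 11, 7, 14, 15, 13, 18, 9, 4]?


[0:4]: 29
[1:5]: 25
[2:6]: 31
[3:7]: 34
[4:8]: 47
[5:9]: 49
[6:10]: 60
[7:11]: 55
[8:12]: 44

Max: 60 at [6:10]


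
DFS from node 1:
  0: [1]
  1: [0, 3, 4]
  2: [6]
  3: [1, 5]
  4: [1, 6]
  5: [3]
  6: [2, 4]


Visit 1, push [4, 3, 0]
Visit 0, push []
Visit 3, push [5]
Visit 5, push []
Visit 4, push [6]
Visit 6, push [2]
Visit 2, push []

DFS order: [1, 0, 3, 5, 4, 6, 2]


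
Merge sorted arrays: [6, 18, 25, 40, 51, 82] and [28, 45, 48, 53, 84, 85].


Take 6 from A
Take 18 from A
Take 25 from A
Take 28 from B
Take 40 from A
Take 45 from B
Take 48 from B
Take 51 from A
Take 53 from B
Take 82 from A

Merged: [6, 18, 25, 28, 40, 45, 48, 51, 53, 82, 84, 85]


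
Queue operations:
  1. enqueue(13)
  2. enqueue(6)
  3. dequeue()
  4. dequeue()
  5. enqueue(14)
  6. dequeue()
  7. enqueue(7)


enqueue(13) -> [13]
enqueue(6) -> [13, 6]
dequeue()->13, [6]
dequeue()->6, []
enqueue(14) -> [14]
dequeue()->14, []
enqueue(7) -> [7]

Final queue: [7]


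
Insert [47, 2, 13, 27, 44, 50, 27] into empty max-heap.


Insert 47: [47]
Insert 2: [47, 2]
Insert 13: [47, 2, 13]
Insert 27: [47, 27, 13, 2]
Insert 44: [47, 44, 13, 2, 27]
Insert 50: [50, 44, 47, 2, 27, 13]
Insert 27: [50, 44, 47, 2, 27, 13, 27]

Final heap: [50, 44, 47, 2, 27, 13, 27]


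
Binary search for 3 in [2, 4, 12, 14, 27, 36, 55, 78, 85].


Step 1: lo=0, hi=8, mid=4, val=27
Step 2: lo=0, hi=3, mid=1, val=4
Step 3: lo=0, hi=0, mid=0, val=2

Not found


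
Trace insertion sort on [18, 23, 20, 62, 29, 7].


Initial: [18, 23, 20, 62, 29, 7]
Insert 23: [18, 23, 20, 62, 29, 7]
Insert 20: [18, 20, 23, 62, 29, 7]
Insert 62: [18, 20, 23, 62, 29, 7]
Insert 29: [18, 20, 23, 29, 62, 7]
Insert 7: [7, 18, 20, 23, 29, 62]

Sorted: [7, 18, 20, 23, 29, 62]


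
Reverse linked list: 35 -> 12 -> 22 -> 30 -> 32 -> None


Step 1: curr=35, set curr.next=prev(None) | reversed so far: 35
Step 2: curr=12, set curr.next=prev(35) | reversed so far: 12 -> 35
Step 3: curr=22, set curr.next=prev(12) | reversed so far: 22 -> 12 -> 35
Step 4: curr=30, set curr.next=prev(22) | reversed so far: 30 -> 22 -> 12 -> 35
Step 5: curr=32, set curr.next=prev(30) | reversed so far: 32 -> 30 -> 22 -> 12 -> 35

32 -> 30 -> 22 -> 12 -> 35 -> None


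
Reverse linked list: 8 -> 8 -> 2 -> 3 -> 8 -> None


Step 1: curr=8, set curr.next=prev(None) | reversed so far: 8
Step 2: curr=8, set curr.next=prev(8) | reversed so far: 8 -> 8
Step 3: curr=2, set curr.next=prev(8) | reversed so far: 2 -> 8 -> 8
Step 4: curr=3, set curr.next=prev(2) | reversed so far: 3 -> 2 -> 8 -> 8
Step 5: curr=8, set curr.next=prev(3) | reversed so far: 8 -> 3 -> 2 -> 8 -> 8

8 -> 3 -> 2 -> 8 -> 8 -> None


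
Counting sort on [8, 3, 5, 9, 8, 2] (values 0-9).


Input: [8, 3, 5, 9, 8, 2]
Counts: [0, 0, 1, 1, 0, 1, 0, 0, 2, 1]

Sorted: [2, 3, 5, 8, 8, 9]


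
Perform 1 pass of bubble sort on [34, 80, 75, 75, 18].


Initial: [34, 80, 75, 75, 18]
Pass 1: [34, 75, 75, 18, 80] (3 swaps)

After 1 pass: [34, 75, 75, 18, 80]


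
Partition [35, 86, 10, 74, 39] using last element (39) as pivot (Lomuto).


Pivot: 39
  35 <= 39: advance i (no swap)
  10 <= 39: swap -> [35, 10, 86, 74, 39]
Place pivot at 2: [35, 10, 39, 74, 86]

Partitioned: [35, 10, 39, 74, 86]


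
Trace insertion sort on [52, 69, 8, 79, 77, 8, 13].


Initial: [52, 69, 8, 79, 77, 8, 13]
Insert 69: [52, 69, 8, 79, 77, 8, 13]
Insert 8: [8, 52, 69, 79, 77, 8, 13]
Insert 79: [8, 52, 69, 79, 77, 8, 13]
Insert 77: [8, 52, 69, 77, 79, 8, 13]
Insert 8: [8, 8, 52, 69, 77, 79, 13]
Insert 13: [8, 8, 13, 52, 69, 77, 79]

Sorted: [8, 8, 13, 52, 69, 77, 79]


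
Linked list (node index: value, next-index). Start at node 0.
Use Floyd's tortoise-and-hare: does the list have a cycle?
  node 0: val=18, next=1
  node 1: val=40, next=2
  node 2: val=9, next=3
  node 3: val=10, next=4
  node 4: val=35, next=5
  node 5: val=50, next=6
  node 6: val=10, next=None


Floyd's tortoise (slow, +1) and hare (fast, +2):
  init: slow=0, fast=0
  step 1: slow=1, fast=2
  step 2: slow=2, fast=4
  step 3: slow=3, fast=6
  step 4: fast -> None, no cycle

Cycle: no


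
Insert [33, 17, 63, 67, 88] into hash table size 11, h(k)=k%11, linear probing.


Insert 33: h=0 -> slot 0
Insert 17: h=6 -> slot 6
Insert 63: h=8 -> slot 8
Insert 67: h=1 -> slot 1
Insert 88: h=0, 2 probes -> slot 2

Table: [33, 67, 88, None, None, None, 17, None, 63, None, None]


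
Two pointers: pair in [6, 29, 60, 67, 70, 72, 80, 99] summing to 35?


lo=0(6)+hi=7(99)=105
lo=0(6)+hi=6(80)=86
lo=0(6)+hi=5(72)=78
lo=0(6)+hi=4(70)=76
lo=0(6)+hi=3(67)=73
lo=0(6)+hi=2(60)=66
lo=0(6)+hi=1(29)=35

Yes: 6+29=35


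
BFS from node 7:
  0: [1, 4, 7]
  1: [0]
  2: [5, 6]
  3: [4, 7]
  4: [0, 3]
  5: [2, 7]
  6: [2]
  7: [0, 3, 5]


Visit 7, enqueue [0, 3, 5]
Visit 0, enqueue [1, 4]
Visit 3, enqueue []
Visit 5, enqueue [2]
Visit 1, enqueue []
Visit 4, enqueue []
Visit 2, enqueue [6]
Visit 6, enqueue []

BFS order: [7, 0, 3, 5, 1, 4, 2, 6]


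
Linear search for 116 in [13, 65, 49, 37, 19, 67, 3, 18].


i=0: 13!=116
i=1: 65!=116
i=2: 49!=116
i=3: 37!=116
i=4: 19!=116
i=5: 67!=116
i=6: 3!=116
i=7: 18!=116

Not found, 8 comps


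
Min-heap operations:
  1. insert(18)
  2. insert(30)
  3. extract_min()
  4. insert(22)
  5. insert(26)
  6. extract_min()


insert(18) -> [18]
insert(30) -> [18, 30]
extract_min()->18, [30]
insert(22) -> [22, 30]
insert(26) -> [22, 30, 26]
extract_min()->22, [26, 30]

Final heap: [26, 30]


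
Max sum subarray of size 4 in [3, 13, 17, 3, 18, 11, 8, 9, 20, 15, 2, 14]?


[0:4]: 36
[1:5]: 51
[2:6]: 49
[3:7]: 40
[4:8]: 46
[5:9]: 48
[6:10]: 52
[7:11]: 46
[8:12]: 51

Max: 52 at [6:10]


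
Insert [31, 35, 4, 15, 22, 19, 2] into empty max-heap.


Insert 31: [31]
Insert 35: [35, 31]
Insert 4: [35, 31, 4]
Insert 15: [35, 31, 4, 15]
Insert 22: [35, 31, 4, 15, 22]
Insert 19: [35, 31, 19, 15, 22, 4]
Insert 2: [35, 31, 19, 15, 22, 4, 2]

Final heap: [35, 31, 19, 15, 22, 4, 2]


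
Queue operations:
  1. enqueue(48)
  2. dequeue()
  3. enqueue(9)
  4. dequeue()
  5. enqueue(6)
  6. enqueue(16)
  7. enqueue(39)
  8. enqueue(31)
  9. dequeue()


enqueue(48) -> [48]
dequeue()->48, []
enqueue(9) -> [9]
dequeue()->9, []
enqueue(6) -> [6]
enqueue(16) -> [6, 16]
enqueue(39) -> [6, 16, 39]
enqueue(31) -> [6, 16, 39, 31]
dequeue()->6, [16, 39, 31]

Final queue: [16, 39, 31]


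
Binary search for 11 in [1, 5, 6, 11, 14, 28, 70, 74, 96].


Step 1: lo=0, hi=8, mid=4, val=14
Step 2: lo=0, hi=3, mid=1, val=5
Step 3: lo=2, hi=3, mid=2, val=6
Step 4: lo=3, hi=3, mid=3, val=11

Found at index 3


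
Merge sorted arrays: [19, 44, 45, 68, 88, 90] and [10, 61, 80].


Take 10 from B
Take 19 from A
Take 44 from A
Take 45 from A
Take 61 from B
Take 68 from A
Take 80 from B

Merged: [10, 19, 44, 45, 61, 68, 80, 88, 90]


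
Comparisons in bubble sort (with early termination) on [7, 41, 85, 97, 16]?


Algorithm: bubble sort (with early termination)
Input: [7, 41, 85, 97, 16]
Sorted: [7, 16, 41, 85, 97]

10


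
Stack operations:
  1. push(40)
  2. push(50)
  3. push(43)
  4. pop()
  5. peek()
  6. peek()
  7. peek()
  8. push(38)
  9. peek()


push(40) -> [40]
push(50) -> [40, 50]
push(43) -> [40, 50, 43]
pop()->43, [40, 50]
peek()->50
peek()->50
peek()->50
push(38) -> [40, 50, 38]
peek()->38

Final stack: [40, 50, 38]


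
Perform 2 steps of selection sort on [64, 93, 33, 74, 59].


Initial: [64, 93, 33, 74, 59]
Step 1: min=33 at 2
  Swap: [33, 93, 64, 74, 59]
Step 2: min=59 at 4
  Swap: [33, 59, 64, 74, 93]

After 2 steps: [33, 59, 64, 74, 93]


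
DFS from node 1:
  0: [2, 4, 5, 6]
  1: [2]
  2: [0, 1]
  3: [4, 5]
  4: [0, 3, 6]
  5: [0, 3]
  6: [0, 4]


Visit 1, push [2]
Visit 2, push [0]
Visit 0, push [6, 5, 4]
Visit 4, push [6, 3]
Visit 3, push [5]
Visit 5, push []
Visit 6, push []

DFS order: [1, 2, 0, 4, 3, 5, 6]


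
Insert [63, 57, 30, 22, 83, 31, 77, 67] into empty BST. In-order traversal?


Insert 63: root
Insert 57: L from 63
Insert 30: L from 63 -> L from 57
Insert 22: L from 63 -> L from 57 -> L from 30
Insert 83: R from 63
Insert 31: L from 63 -> L from 57 -> R from 30
Insert 77: R from 63 -> L from 83
Insert 67: R from 63 -> L from 83 -> L from 77

In-order: [22, 30, 31, 57, 63, 67, 77, 83]


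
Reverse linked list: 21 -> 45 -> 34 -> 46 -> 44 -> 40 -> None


Step 1: curr=21, set curr.next=prev(None) | reversed so far: 21
Step 2: curr=45, set curr.next=prev(21) | reversed so far: 45 -> 21
Step 3: curr=34, set curr.next=prev(45) | reversed so far: 34 -> 45 -> 21
Step 4: curr=46, set curr.next=prev(34) | reversed so far: 46 -> 34 -> 45 -> 21
Step 5: curr=44, set curr.next=prev(46) | reversed so far: 44 -> 46 -> 34 -> 45 -> 21
Step 6: curr=40, set curr.next=prev(44) | reversed so far: 40 -> 44 -> 46 -> 34 -> 45 -> 21

40 -> 44 -> 46 -> 34 -> 45 -> 21 -> None


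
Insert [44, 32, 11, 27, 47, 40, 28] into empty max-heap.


Insert 44: [44]
Insert 32: [44, 32]
Insert 11: [44, 32, 11]
Insert 27: [44, 32, 11, 27]
Insert 47: [47, 44, 11, 27, 32]
Insert 40: [47, 44, 40, 27, 32, 11]
Insert 28: [47, 44, 40, 27, 32, 11, 28]

Final heap: [47, 44, 40, 27, 32, 11, 28]


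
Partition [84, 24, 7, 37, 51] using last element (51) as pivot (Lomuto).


Pivot: 51
  24 <= 51: swap -> [24, 84, 7, 37, 51]
  7 <= 51: swap -> [24, 7, 84, 37, 51]
  37 <= 51: swap -> [24, 7, 37, 84, 51]
Place pivot at 3: [24, 7, 37, 51, 84]

Partitioned: [24, 7, 37, 51, 84]


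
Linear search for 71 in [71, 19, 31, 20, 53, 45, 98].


i=0: 71==71 found!

Found at 0, 1 comps


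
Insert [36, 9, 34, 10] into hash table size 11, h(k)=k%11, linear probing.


Insert 36: h=3 -> slot 3
Insert 9: h=9 -> slot 9
Insert 34: h=1 -> slot 1
Insert 10: h=10 -> slot 10

Table: [None, 34, None, 36, None, None, None, None, None, 9, 10]


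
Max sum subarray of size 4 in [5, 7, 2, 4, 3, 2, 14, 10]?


[0:4]: 18
[1:5]: 16
[2:6]: 11
[3:7]: 23
[4:8]: 29

Max: 29 at [4:8]


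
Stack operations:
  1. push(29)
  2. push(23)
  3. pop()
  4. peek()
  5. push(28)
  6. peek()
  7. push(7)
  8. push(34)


push(29) -> [29]
push(23) -> [29, 23]
pop()->23, [29]
peek()->29
push(28) -> [29, 28]
peek()->28
push(7) -> [29, 28, 7]
push(34) -> [29, 28, 7, 34]

Final stack: [29, 28, 7, 34]


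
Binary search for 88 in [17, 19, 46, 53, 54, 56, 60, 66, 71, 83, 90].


Step 1: lo=0, hi=10, mid=5, val=56
Step 2: lo=6, hi=10, mid=8, val=71
Step 3: lo=9, hi=10, mid=9, val=83
Step 4: lo=10, hi=10, mid=10, val=90

Not found


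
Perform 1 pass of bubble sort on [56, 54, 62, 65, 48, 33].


Initial: [56, 54, 62, 65, 48, 33]
Pass 1: [54, 56, 62, 48, 33, 65] (3 swaps)

After 1 pass: [54, 56, 62, 48, 33, 65]


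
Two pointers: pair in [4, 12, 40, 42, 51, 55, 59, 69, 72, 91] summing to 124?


lo=0(4)+hi=9(91)=95
lo=1(12)+hi=9(91)=103
lo=2(40)+hi=9(91)=131
lo=2(40)+hi=8(72)=112
lo=3(42)+hi=8(72)=114
lo=4(51)+hi=8(72)=123
lo=5(55)+hi=8(72)=127
lo=5(55)+hi=7(69)=124

Yes: 55+69=124


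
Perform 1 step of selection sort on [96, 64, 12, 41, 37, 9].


Initial: [96, 64, 12, 41, 37, 9]
Step 1: min=9 at 5
  Swap: [9, 64, 12, 41, 37, 96]

After 1 step: [9, 64, 12, 41, 37, 96]


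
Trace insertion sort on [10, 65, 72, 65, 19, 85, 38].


Initial: [10, 65, 72, 65, 19, 85, 38]
Insert 65: [10, 65, 72, 65, 19, 85, 38]
Insert 72: [10, 65, 72, 65, 19, 85, 38]
Insert 65: [10, 65, 65, 72, 19, 85, 38]
Insert 19: [10, 19, 65, 65, 72, 85, 38]
Insert 85: [10, 19, 65, 65, 72, 85, 38]
Insert 38: [10, 19, 38, 65, 65, 72, 85]

Sorted: [10, 19, 38, 65, 65, 72, 85]


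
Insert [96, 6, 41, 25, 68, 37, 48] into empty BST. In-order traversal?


Insert 96: root
Insert 6: L from 96
Insert 41: L from 96 -> R from 6
Insert 25: L from 96 -> R from 6 -> L from 41
Insert 68: L from 96 -> R from 6 -> R from 41
Insert 37: L from 96 -> R from 6 -> L from 41 -> R from 25
Insert 48: L from 96 -> R from 6 -> R from 41 -> L from 68

In-order: [6, 25, 37, 41, 48, 68, 96]


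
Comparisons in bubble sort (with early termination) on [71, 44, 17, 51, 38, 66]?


Algorithm: bubble sort (with early termination)
Input: [71, 44, 17, 51, 38, 66]
Sorted: [17, 38, 44, 51, 66, 71]

14


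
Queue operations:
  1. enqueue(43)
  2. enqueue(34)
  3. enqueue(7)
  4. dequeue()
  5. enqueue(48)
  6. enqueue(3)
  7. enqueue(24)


enqueue(43) -> [43]
enqueue(34) -> [43, 34]
enqueue(7) -> [43, 34, 7]
dequeue()->43, [34, 7]
enqueue(48) -> [34, 7, 48]
enqueue(3) -> [34, 7, 48, 3]
enqueue(24) -> [34, 7, 48, 3, 24]

Final queue: [34, 7, 48, 3, 24]


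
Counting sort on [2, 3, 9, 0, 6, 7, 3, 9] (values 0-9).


Input: [2, 3, 9, 0, 6, 7, 3, 9]
Counts: [1, 0, 1, 2, 0, 0, 1, 1, 0, 2]

Sorted: [0, 2, 3, 3, 6, 7, 9, 9]


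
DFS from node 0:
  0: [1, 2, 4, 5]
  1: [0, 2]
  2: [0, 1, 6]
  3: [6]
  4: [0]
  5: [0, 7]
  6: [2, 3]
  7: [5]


Visit 0, push [5, 4, 2, 1]
Visit 1, push [2]
Visit 2, push [6]
Visit 6, push [3]
Visit 3, push []
Visit 4, push []
Visit 5, push [7]
Visit 7, push []

DFS order: [0, 1, 2, 6, 3, 4, 5, 7]


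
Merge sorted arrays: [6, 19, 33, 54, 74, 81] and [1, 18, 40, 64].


Take 1 from B
Take 6 from A
Take 18 from B
Take 19 from A
Take 33 from A
Take 40 from B
Take 54 from A
Take 64 from B

Merged: [1, 6, 18, 19, 33, 40, 54, 64, 74, 81]


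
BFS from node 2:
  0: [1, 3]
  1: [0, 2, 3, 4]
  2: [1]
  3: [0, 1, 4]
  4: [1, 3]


Visit 2, enqueue [1]
Visit 1, enqueue [0, 3, 4]
Visit 0, enqueue []
Visit 3, enqueue []
Visit 4, enqueue []

BFS order: [2, 1, 0, 3, 4]


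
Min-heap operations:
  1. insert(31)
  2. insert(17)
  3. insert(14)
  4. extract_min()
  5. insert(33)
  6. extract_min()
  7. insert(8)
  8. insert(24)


insert(31) -> [31]
insert(17) -> [17, 31]
insert(14) -> [14, 31, 17]
extract_min()->14, [17, 31]
insert(33) -> [17, 31, 33]
extract_min()->17, [31, 33]
insert(8) -> [8, 33, 31]
insert(24) -> [8, 24, 31, 33]

Final heap: [8, 24, 31, 33]


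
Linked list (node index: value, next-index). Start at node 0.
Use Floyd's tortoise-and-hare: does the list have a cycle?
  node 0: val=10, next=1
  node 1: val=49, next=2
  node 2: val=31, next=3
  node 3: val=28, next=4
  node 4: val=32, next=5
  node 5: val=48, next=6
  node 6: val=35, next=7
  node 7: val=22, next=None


Floyd's tortoise (slow, +1) and hare (fast, +2):
  init: slow=0, fast=0
  step 1: slow=1, fast=2
  step 2: slow=2, fast=4
  step 3: slow=3, fast=6
  step 4: fast 6->7->None, no cycle

Cycle: no


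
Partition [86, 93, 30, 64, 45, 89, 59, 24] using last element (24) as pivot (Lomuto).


Pivot: 24
Place pivot at 0: [24, 93, 30, 64, 45, 89, 59, 86]

Partitioned: [24, 93, 30, 64, 45, 89, 59, 86]


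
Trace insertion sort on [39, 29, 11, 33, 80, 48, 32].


Initial: [39, 29, 11, 33, 80, 48, 32]
Insert 29: [29, 39, 11, 33, 80, 48, 32]
Insert 11: [11, 29, 39, 33, 80, 48, 32]
Insert 33: [11, 29, 33, 39, 80, 48, 32]
Insert 80: [11, 29, 33, 39, 80, 48, 32]
Insert 48: [11, 29, 33, 39, 48, 80, 32]
Insert 32: [11, 29, 32, 33, 39, 48, 80]

Sorted: [11, 29, 32, 33, 39, 48, 80]


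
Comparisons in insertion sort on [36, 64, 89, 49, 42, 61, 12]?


Algorithm: insertion sort
Input: [36, 64, 89, 49, 42, 61, 12]
Sorted: [12, 36, 42, 49, 61, 64, 89]

18


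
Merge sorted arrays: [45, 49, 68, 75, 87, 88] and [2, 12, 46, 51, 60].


Take 2 from B
Take 12 from B
Take 45 from A
Take 46 from B
Take 49 from A
Take 51 from B
Take 60 from B

Merged: [2, 12, 45, 46, 49, 51, 60, 68, 75, 87, 88]


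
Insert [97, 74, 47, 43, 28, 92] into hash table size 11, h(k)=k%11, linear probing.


Insert 97: h=9 -> slot 9
Insert 74: h=8 -> slot 8
Insert 47: h=3 -> slot 3
Insert 43: h=10 -> slot 10
Insert 28: h=6 -> slot 6
Insert 92: h=4 -> slot 4

Table: [None, None, None, 47, 92, None, 28, None, 74, 97, 43]


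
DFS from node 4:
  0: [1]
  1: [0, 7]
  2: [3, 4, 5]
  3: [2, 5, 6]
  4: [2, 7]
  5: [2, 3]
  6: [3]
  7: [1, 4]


Visit 4, push [7, 2]
Visit 2, push [5, 3]
Visit 3, push [6, 5]
Visit 5, push []
Visit 6, push []
Visit 7, push [1]
Visit 1, push [0]
Visit 0, push []

DFS order: [4, 2, 3, 5, 6, 7, 1, 0]


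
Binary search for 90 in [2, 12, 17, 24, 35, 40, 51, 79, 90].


Step 1: lo=0, hi=8, mid=4, val=35
Step 2: lo=5, hi=8, mid=6, val=51
Step 3: lo=7, hi=8, mid=7, val=79
Step 4: lo=8, hi=8, mid=8, val=90

Found at index 8


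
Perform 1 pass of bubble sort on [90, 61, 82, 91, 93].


Initial: [90, 61, 82, 91, 93]
Pass 1: [61, 82, 90, 91, 93] (2 swaps)

After 1 pass: [61, 82, 90, 91, 93]


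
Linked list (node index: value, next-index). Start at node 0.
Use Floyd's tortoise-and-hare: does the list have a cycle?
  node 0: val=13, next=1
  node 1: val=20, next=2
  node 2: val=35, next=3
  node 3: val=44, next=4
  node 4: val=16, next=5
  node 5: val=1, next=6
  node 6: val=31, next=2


Floyd's tortoise (slow, +1) and hare (fast, +2):
  init: slow=0, fast=0
  step 1: slow=1, fast=2
  step 2: slow=2, fast=4
  step 3: slow=3, fast=6
  step 4: slow=4, fast=3
  step 5: slow=5, fast=5
  slow == fast at node 5: cycle detected

Cycle: yes


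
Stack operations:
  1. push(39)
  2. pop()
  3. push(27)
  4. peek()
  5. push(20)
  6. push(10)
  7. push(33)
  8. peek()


push(39) -> [39]
pop()->39, []
push(27) -> [27]
peek()->27
push(20) -> [27, 20]
push(10) -> [27, 20, 10]
push(33) -> [27, 20, 10, 33]
peek()->33

Final stack: [27, 20, 10, 33]


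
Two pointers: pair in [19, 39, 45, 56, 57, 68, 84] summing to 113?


lo=0(19)+hi=6(84)=103
lo=1(39)+hi=6(84)=123
lo=1(39)+hi=5(68)=107
lo=2(45)+hi=5(68)=113

Yes: 45+68=113


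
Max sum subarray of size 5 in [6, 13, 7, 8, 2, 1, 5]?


[0:5]: 36
[1:6]: 31
[2:7]: 23

Max: 36 at [0:5]


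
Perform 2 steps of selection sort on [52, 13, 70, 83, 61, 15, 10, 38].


Initial: [52, 13, 70, 83, 61, 15, 10, 38]
Step 1: min=10 at 6
  Swap: [10, 13, 70, 83, 61, 15, 52, 38]
Step 2: min=13 at 1
  Swap: [10, 13, 70, 83, 61, 15, 52, 38]

After 2 steps: [10, 13, 70, 83, 61, 15, 52, 38]


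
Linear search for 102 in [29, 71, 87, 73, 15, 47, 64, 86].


i=0: 29!=102
i=1: 71!=102
i=2: 87!=102
i=3: 73!=102
i=4: 15!=102
i=5: 47!=102
i=6: 64!=102
i=7: 86!=102

Not found, 8 comps


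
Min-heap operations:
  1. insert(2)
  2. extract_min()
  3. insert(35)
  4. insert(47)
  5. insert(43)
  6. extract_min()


insert(2) -> [2]
extract_min()->2, []
insert(35) -> [35]
insert(47) -> [35, 47]
insert(43) -> [35, 47, 43]
extract_min()->35, [43, 47]

Final heap: [43, 47]


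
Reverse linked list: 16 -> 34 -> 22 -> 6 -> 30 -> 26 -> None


Step 1: curr=16, set curr.next=prev(None) | reversed so far: 16
Step 2: curr=34, set curr.next=prev(16) | reversed so far: 34 -> 16
Step 3: curr=22, set curr.next=prev(34) | reversed so far: 22 -> 34 -> 16
Step 4: curr=6, set curr.next=prev(22) | reversed so far: 6 -> 22 -> 34 -> 16
Step 5: curr=30, set curr.next=prev(6) | reversed so far: 30 -> 6 -> 22 -> 34 -> 16
Step 6: curr=26, set curr.next=prev(30) | reversed so far: 26 -> 30 -> 6 -> 22 -> 34 -> 16

26 -> 30 -> 6 -> 22 -> 34 -> 16 -> None


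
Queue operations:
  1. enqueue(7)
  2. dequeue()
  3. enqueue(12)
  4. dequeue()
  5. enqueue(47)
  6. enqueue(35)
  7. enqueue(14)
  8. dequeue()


enqueue(7) -> [7]
dequeue()->7, []
enqueue(12) -> [12]
dequeue()->12, []
enqueue(47) -> [47]
enqueue(35) -> [47, 35]
enqueue(14) -> [47, 35, 14]
dequeue()->47, [35, 14]

Final queue: [35, 14]


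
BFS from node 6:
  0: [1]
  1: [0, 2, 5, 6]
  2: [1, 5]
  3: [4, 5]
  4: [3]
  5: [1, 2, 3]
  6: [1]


Visit 6, enqueue [1]
Visit 1, enqueue [0, 2, 5]
Visit 0, enqueue []
Visit 2, enqueue []
Visit 5, enqueue [3]
Visit 3, enqueue [4]
Visit 4, enqueue []

BFS order: [6, 1, 0, 2, 5, 3, 4]


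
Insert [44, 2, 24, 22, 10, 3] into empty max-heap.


Insert 44: [44]
Insert 2: [44, 2]
Insert 24: [44, 2, 24]
Insert 22: [44, 22, 24, 2]
Insert 10: [44, 22, 24, 2, 10]
Insert 3: [44, 22, 24, 2, 10, 3]

Final heap: [44, 22, 24, 2, 10, 3]


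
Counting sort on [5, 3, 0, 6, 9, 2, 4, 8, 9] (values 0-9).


Input: [5, 3, 0, 6, 9, 2, 4, 8, 9]
Counts: [1, 0, 1, 1, 1, 1, 1, 0, 1, 2]

Sorted: [0, 2, 3, 4, 5, 6, 8, 9, 9]


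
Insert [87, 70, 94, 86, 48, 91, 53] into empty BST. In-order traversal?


Insert 87: root
Insert 70: L from 87
Insert 94: R from 87
Insert 86: L from 87 -> R from 70
Insert 48: L from 87 -> L from 70
Insert 91: R from 87 -> L from 94
Insert 53: L from 87 -> L from 70 -> R from 48

In-order: [48, 53, 70, 86, 87, 91, 94]


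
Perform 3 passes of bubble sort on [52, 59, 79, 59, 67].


Initial: [52, 59, 79, 59, 67]
Pass 1: [52, 59, 59, 67, 79] (2 swaps)
Pass 2: [52, 59, 59, 67, 79] (0 swaps)
Pass 3: [52, 59, 59, 67, 79] (0 swaps)

After 3 passes: [52, 59, 59, 67, 79]


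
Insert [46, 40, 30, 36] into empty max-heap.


Insert 46: [46]
Insert 40: [46, 40]
Insert 30: [46, 40, 30]
Insert 36: [46, 40, 30, 36]

Final heap: [46, 40, 30, 36]


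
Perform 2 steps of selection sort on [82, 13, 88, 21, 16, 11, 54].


Initial: [82, 13, 88, 21, 16, 11, 54]
Step 1: min=11 at 5
  Swap: [11, 13, 88, 21, 16, 82, 54]
Step 2: min=13 at 1
  Swap: [11, 13, 88, 21, 16, 82, 54]

After 2 steps: [11, 13, 88, 21, 16, 82, 54]


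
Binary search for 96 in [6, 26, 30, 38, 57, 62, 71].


Step 1: lo=0, hi=6, mid=3, val=38
Step 2: lo=4, hi=6, mid=5, val=62
Step 3: lo=6, hi=6, mid=6, val=71

Not found


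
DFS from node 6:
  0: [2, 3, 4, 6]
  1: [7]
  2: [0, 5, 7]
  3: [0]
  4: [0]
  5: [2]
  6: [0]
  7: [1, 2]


Visit 6, push [0]
Visit 0, push [4, 3, 2]
Visit 2, push [7, 5]
Visit 5, push []
Visit 7, push [1]
Visit 1, push []
Visit 3, push []
Visit 4, push []

DFS order: [6, 0, 2, 5, 7, 1, 3, 4]


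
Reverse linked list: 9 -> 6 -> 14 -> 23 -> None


Step 1: curr=9, set curr.next=prev(None) | reversed so far: 9
Step 2: curr=6, set curr.next=prev(9) | reversed so far: 6 -> 9
Step 3: curr=14, set curr.next=prev(6) | reversed so far: 14 -> 6 -> 9
Step 4: curr=23, set curr.next=prev(14) | reversed so far: 23 -> 14 -> 6 -> 9

23 -> 14 -> 6 -> 9 -> None


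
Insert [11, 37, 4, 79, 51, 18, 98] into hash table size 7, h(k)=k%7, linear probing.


Insert 11: h=4 -> slot 4
Insert 37: h=2 -> slot 2
Insert 4: h=4, 1 probes -> slot 5
Insert 79: h=2, 1 probes -> slot 3
Insert 51: h=2, 4 probes -> slot 6
Insert 18: h=4, 3 probes -> slot 0
Insert 98: h=0, 1 probes -> slot 1

Table: [18, 98, 37, 79, 11, 4, 51]


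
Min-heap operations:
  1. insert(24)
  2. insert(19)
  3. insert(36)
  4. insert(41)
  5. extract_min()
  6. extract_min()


insert(24) -> [24]
insert(19) -> [19, 24]
insert(36) -> [19, 24, 36]
insert(41) -> [19, 24, 36, 41]
extract_min()->19, [24, 41, 36]
extract_min()->24, [36, 41]

Final heap: [36, 41]


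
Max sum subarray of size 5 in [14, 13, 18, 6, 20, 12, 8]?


[0:5]: 71
[1:6]: 69
[2:7]: 64

Max: 71 at [0:5]


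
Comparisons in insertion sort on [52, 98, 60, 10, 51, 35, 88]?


Algorithm: insertion sort
Input: [52, 98, 60, 10, 51, 35, 88]
Sorted: [10, 35, 51, 52, 60, 88, 98]

17


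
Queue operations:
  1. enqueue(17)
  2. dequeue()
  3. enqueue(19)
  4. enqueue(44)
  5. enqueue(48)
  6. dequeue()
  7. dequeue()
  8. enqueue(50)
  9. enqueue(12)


enqueue(17) -> [17]
dequeue()->17, []
enqueue(19) -> [19]
enqueue(44) -> [19, 44]
enqueue(48) -> [19, 44, 48]
dequeue()->19, [44, 48]
dequeue()->44, [48]
enqueue(50) -> [48, 50]
enqueue(12) -> [48, 50, 12]

Final queue: [48, 50, 12]


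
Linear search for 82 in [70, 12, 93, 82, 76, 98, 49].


i=0: 70!=82
i=1: 12!=82
i=2: 93!=82
i=3: 82==82 found!

Found at 3, 4 comps


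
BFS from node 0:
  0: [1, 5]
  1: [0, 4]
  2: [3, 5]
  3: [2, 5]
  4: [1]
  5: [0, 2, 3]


Visit 0, enqueue [1, 5]
Visit 1, enqueue [4]
Visit 5, enqueue [2, 3]
Visit 4, enqueue []
Visit 2, enqueue []
Visit 3, enqueue []

BFS order: [0, 1, 5, 4, 2, 3]


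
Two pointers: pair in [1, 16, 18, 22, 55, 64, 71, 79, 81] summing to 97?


lo=0(1)+hi=8(81)=82
lo=1(16)+hi=8(81)=97

Yes: 16+81=97


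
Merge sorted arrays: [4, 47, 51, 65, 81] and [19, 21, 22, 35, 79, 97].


Take 4 from A
Take 19 from B
Take 21 from B
Take 22 from B
Take 35 from B
Take 47 from A
Take 51 from A
Take 65 from A
Take 79 from B
Take 81 from A

Merged: [4, 19, 21, 22, 35, 47, 51, 65, 79, 81, 97]


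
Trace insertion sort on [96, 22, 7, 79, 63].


Initial: [96, 22, 7, 79, 63]
Insert 22: [22, 96, 7, 79, 63]
Insert 7: [7, 22, 96, 79, 63]
Insert 79: [7, 22, 79, 96, 63]
Insert 63: [7, 22, 63, 79, 96]

Sorted: [7, 22, 63, 79, 96]


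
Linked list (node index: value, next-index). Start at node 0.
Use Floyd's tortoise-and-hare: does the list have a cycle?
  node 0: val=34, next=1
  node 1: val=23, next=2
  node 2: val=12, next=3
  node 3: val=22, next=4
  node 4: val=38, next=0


Floyd's tortoise (slow, +1) and hare (fast, +2):
  init: slow=0, fast=0
  step 1: slow=1, fast=2
  step 2: slow=2, fast=4
  step 3: slow=3, fast=1
  step 4: slow=4, fast=3
  step 5: slow=0, fast=0
  slow == fast at node 0: cycle detected

Cycle: yes


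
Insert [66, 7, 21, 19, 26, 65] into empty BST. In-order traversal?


Insert 66: root
Insert 7: L from 66
Insert 21: L from 66 -> R from 7
Insert 19: L from 66 -> R from 7 -> L from 21
Insert 26: L from 66 -> R from 7 -> R from 21
Insert 65: L from 66 -> R from 7 -> R from 21 -> R from 26

In-order: [7, 19, 21, 26, 65, 66]


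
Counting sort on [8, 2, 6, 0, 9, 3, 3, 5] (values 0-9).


Input: [8, 2, 6, 0, 9, 3, 3, 5]
Counts: [1, 0, 1, 2, 0, 1, 1, 0, 1, 1]

Sorted: [0, 2, 3, 3, 5, 6, 8, 9]


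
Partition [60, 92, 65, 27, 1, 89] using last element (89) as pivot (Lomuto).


Pivot: 89
  60 <= 89: advance i (no swap)
  65 <= 89: swap -> [60, 65, 92, 27, 1, 89]
  27 <= 89: swap -> [60, 65, 27, 92, 1, 89]
  1 <= 89: swap -> [60, 65, 27, 1, 92, 89]
Place pivot at 4: [60, 65, 27, 1, 89, 92]

Partitioned: [60, 65, 27, 1, 89, 92]


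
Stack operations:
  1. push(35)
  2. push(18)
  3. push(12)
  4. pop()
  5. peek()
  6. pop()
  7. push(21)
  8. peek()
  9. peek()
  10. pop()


push(35) -> [35]
push(18) -> [35, 18]
push(12) -> [35, 18, 12]
pop()->12, [35, 18]
peek()->18
pop()->18, [35]
push(21) -> [35, 21]
peek()->21
peek()->21
pop()->21, [35]

Final stack: [35]


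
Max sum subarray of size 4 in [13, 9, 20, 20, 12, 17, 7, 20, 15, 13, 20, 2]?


[0:4]: 62
[1:5]: 61
[2:6]: 69
[3:7]: 56
[4:8]: 56
[5:9]: 59
[6:10]: 55
[7:11]: 68
[8:12]: 50

Max: 69 at [2:6]


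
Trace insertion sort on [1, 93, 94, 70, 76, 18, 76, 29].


Initial: [1, 93, 94, 70, 76, 18, 76, 29]
Insert 93: [1, 93, 94, 70, 76, 18, 76, 29]
Insert 94: [1, 93, 94, 70, 76, 18, 76, 29]
Insert 70: [1, 70, 93, 94, 76, 18, 76, 29]
Insert 76: [1, 70, 76, 93, 94, 18, 76, 29]
Insert 18: [1, 18, 70, 76, 93, 94, 76, 29]
Insert 76: [1, 18, 70, 76, 76, 93, 94, 29]
Insert 29: [1, 18, 29, 70, 76, 76, 93, 94]

Sorted: [1, 18, 29, 70, 76, 76, 93, 94]


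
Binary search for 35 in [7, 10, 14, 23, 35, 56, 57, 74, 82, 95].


Step 1: lo=0, hi=9, mid=4, val=35

Found at index 4


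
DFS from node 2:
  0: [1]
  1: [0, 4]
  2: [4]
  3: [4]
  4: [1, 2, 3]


Visit 2, push [4]
Visit 4, push [3, 1]
Visit 1, push [0]
Visit 0, push []
Visit 3, push []

DFS order: [2, 4, 1, 0, 3]


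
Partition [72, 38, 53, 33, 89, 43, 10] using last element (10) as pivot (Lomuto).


Pivot: 10
Place pivot at 0: [10, 38, 53, 33, 89, 43, 72]

Partitioned: [10, 38, 53, 33, 89, 43, 72]


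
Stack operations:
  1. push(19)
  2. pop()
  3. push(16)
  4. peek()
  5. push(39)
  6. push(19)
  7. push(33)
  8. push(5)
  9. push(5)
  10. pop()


push(19) -> [19]
pop()->19, []
push(16) -> [16]
peek()->16
push(39) -> [16, 39]
push(19) -> [16, 39, 19]
push(33) -> [16, 39, 19, 33]
push(5) -> [16, 39, 19, 33, 5]
push(5) -> [16, 39, 19, 33, 5, 5]
pop()->5, [16, 39, 19, 33, 5]

Final stack: [16, 39, 19, 33, 5]


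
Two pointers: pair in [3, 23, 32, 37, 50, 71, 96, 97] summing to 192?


lo=0(3)+hi=7(97)=100
lo=1(23)+hi=7(97)=120
lo=2(32)+hi=7(97)=129
lo=3(37)+hi=7(97)=134
lo=4(50)+hi=7(97)=147
lo=5(71)+hi=7(97)=168
lo=6(96)+hi=7(97)=193

No pair found


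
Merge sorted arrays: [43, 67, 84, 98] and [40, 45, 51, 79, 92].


Take 40 from B
Take 43 from A
Take 45 from B
Take 51 from B
Take 67 from A
Take 79 from B
Take 84 from A
Take 92 from B

Merged: [40, 43, 45, 51, 67, 79, 84, 92, 98]


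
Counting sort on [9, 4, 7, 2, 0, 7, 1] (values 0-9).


Input: [9, 4, 7, 2, 0, 7, 1]
Counts: [1, 1, 1, 0, 1, 0, 0, 2, 0, 1]

Sorted: [0, 1, 2, 4, 7, 7, 9]


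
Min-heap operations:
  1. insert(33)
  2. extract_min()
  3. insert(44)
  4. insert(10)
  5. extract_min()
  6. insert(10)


insert(33) -> [33]
extract_min()->33, []
insert(44) -> [44]
insert(10) -> [10, 44]
extract_min()->10, [44]
insert(10) -> [10, 44]

Final heap: [10, 44]


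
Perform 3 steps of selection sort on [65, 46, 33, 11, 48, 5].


Initial: [65, 46, 33, 11, 48, 5]
Step 1: min=5 at 5
  Swap: [5, 46, 33, 11, 48, 65]
Step 2: min=11 at 3
  Swap: [5, 11, 33, 46, 48, 65]
Step 3: min=33 at 2
  Swap: [5, 11, 33, 46, 48, 65]

After 3 steps: [5, 11, 33, 46, 48, 65]


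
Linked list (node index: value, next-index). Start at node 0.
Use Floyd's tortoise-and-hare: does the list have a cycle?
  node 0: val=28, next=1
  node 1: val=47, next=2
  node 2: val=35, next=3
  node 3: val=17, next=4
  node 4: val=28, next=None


Floyd's tortoise (slow, +1) and hare (fast, +2):
  init: slow=0, fast=0
  step 1: slow=1, fast=2
  step 2: slow=2, fast=4
  step 3: fast -> None, no cycle

Cycle: no


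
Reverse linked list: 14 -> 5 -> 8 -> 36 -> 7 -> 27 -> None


Step 1: curr=14, set curr.next=prev(None) | reversed so far: 14
Step 2: curr=5, set curr.next=prev(14) | reversed so far: 5 -> 14
Step 3: curr=8, set curr.next=prev(5) | reversed so far: 8 -> 5 -> 14
Step 4: curr=36, set curr.next=prev(8) | reversed so far: 36 -> 8 -> 5 -> 14
Step 5: curr=7, set curr.next=prev(36) | reversed so far: 7 -> 36 -> 8 -> 5 -> 14
Step 6: curr=27, set curr.next=prev(7) | reversed so far: 27 -> 7 -> 36 -> 8 -> 5 -> 14

27 -> 7 -> 36 -> 8 -> 5 -> 14 -> None


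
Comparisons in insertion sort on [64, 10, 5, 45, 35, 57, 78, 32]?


Algorithm: insertion sort
Input: [64, 10, 5, 45, 35, 57, 78, 32]
Sorted: [5, 10, 32, 35, 45, 57, 64, 78]

17


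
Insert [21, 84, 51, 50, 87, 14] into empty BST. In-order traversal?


Insert 21: root
Insert 84: R from 21
Insert 51: R from 21 -> L from 84
Insert 50: R from 21 -> L from 84 -> L from 51
Insert 87: R from 21 -> R from 84
Insert 14: L from 21

In-order: [14, 21, 50, 51, 84, 87]


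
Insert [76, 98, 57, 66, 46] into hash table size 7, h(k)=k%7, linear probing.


Insert 76: h=6 -> slot 6
Insert 98: h=0 -> slot 0
Insert 57: h=1 -> slot 1
Insert 66: h=3 -> slot 3
Insert 46: h=4 -> slot 4

Table: [98, 57, None, 66, 46, None, 76]


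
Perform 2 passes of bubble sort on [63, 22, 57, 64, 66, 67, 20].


Initial: [63, 22, 57, 64, 66, 67, 20]
Pass 1: [22, 57, 63, 64, 66, 20, 67] (3 swaps)
Pass 2: [22, 57, 63, 64, 20, 66, 67] (1 swaps)

After 2 passes: [22, 57, 63, 64, 20, 66, 67]


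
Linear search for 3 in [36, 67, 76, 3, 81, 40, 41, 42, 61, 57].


i=0: 36!=3
i=1: 67!=3
i=2: 76!=3
i=3: 3==3 found!

Found at 3, 4 comps


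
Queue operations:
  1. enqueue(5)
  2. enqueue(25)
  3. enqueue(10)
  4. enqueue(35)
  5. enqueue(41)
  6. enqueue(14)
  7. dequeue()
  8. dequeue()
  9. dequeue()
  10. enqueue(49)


enqueue(5) -> [5]
enqueue(25) -> [5, 25]
enqueue(10) -> [5, 25, 10]
enqueue(35) -> [5, 25, 10, 35]
enqueue(41) -> [5, 25, 10, 35, 41]
enqueue(14) -> [5, 25, 10, 35, 41, 14]
dequeue()->5, [25, 10, 35, 41, 14]
dequeue()->25, [10, 35, 41, 14]
dequeue()->10, [35, 41, 14]
enqueue(49) -> [35, 41, 14, 49]

Final queue: [35, 41, 14, 49]


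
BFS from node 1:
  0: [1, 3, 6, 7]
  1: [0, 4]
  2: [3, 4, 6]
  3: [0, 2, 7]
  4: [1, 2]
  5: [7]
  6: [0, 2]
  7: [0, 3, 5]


Visit 1, enqueue [0, 4]
Visit 0, enqueue [3, 6, 7]
Visit 4, enqueue [2]
Visit 3, enqueue []
Visit 6, enqueue []
Visit 7, enqueue [5]
Visit 2, enqueue []
Visit 5, enqueue []

BFS order: [1, 0, 4, 3, 6, 7, 2, 5]


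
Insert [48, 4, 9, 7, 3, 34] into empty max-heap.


Insert 48: [48]
Insert 4: [48, 4]
Insert 9: [48, 4, 9]
Insert 7: [48, 7, 9, 4]
Insert 3: [48, 7, 9, 4, 3]
Insert 34: [48, 7, 34, 4, 3, 9]

Final heap: [48, 7, 34, 4, 3, 9]


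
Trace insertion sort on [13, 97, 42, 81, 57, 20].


Initial: [13, 97, 42, 81, 57, 20]
Insert 97: [13, 97, 42, 81, 57, 20]
Insert 42: [13, 42, 97, 81, 57, 20]
Insert 81: [13, 42, 81, 97, 57, 20]
Insert 57: [13, 42, 57, 81, 97, 20]
Insert 20: [13, 20, 42, 57, 81, 97]

Sorted: [13, 20, 42, 57, 81, 97]


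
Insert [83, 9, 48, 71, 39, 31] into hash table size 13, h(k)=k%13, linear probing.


Insert 83: h=5 -> slot 5
Insert 9: h=9 -> slot 9
Insert 48: h=9, 1 probes -> slot 10
Insert 71: h=6 -> slot 6
Insert 39: h=0 -> slot 0
Insert 31: h=5, 2 probes -> slot 7

Table: [39, None, None, None, None, 83, 71, 31, None, 9, 48, None, None]


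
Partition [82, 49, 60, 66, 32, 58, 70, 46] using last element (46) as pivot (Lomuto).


Pivot: 46
  32 <= 46: swap -> [32, 49, 60, 66, 82, 58, 70, 46]
Place pivot at 1: [32, 46, 60, 66, 82, 58, 70, 49]

Partitioned: [32, 46, 60, 66, 82, 58, 70, 49]


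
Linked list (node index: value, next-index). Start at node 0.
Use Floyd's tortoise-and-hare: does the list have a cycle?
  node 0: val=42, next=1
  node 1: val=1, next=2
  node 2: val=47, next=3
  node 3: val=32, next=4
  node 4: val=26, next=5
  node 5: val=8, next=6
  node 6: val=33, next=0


Floyd's tortoise (slow, +1) and hare (fast, +2):
  init: slow=0, fast=0
  step 1: slow=1, fast=2
  step 2: slow=2, fast=4
  step 3: slow=3, fast=6
  step 4: slow=4, fast=1
  step 5: slow=5, fast=3
  step 6: slow=6, fast=5
  step 7: slow=0, fast=0
  slow == fast at node 0: cycle detected

Cycle: yes


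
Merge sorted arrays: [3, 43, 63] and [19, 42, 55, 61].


Take 3 from A
Take 19 from B
Take 42 from B
Take 43 from A
Take 55 from B
Take 61 from B

Merged: [3, 19, 42, 43, 55, 61, 63]


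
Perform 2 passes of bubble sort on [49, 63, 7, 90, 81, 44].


Initial: [49, 63, 7, 90, 81, 44]
Pass 1: [49, 7, 63, 81, 44, 90] (3 swaps)
Pass 2: [7, 49, 63, 44, 81, 90] (2 swaps)

After 2 passes: [7, 49, 63, 44, 81, 90]


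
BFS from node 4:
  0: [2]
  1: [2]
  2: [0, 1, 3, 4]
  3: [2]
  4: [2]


Visit 4, enqueue [2]
Visit 2, enqueue [0, 1, 3]
Visit 0, enqueue []
Visit 1, enqueue []
Visit 3, enqueue []

BFS order: [4, 2, 0, 1, 3]


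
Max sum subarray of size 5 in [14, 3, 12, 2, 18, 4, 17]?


[0:5]: 49
[1:6]: 39
[2:7]: 53

Max: 53 at [2:7]


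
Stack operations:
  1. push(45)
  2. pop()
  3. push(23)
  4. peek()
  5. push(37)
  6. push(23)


push(45) -> [45]
pop()->45, []
push(23) -> [23]
peek()->23
push(37) -> [23, 37]
push(23) -> [23, 37, 23]

Final stack: [23, 37, 23]


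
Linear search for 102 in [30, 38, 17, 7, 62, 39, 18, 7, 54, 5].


i=0: 30!=102
i=1: 38!=102
i=2: 17!=102
i=3: 7!=102
i=4: 62!=102
i=5: 39!=102
i=6: 18!=102
i=7: 7!=102
i=8: 54!=102
i=9: 5!=102

Not found, 10 comps


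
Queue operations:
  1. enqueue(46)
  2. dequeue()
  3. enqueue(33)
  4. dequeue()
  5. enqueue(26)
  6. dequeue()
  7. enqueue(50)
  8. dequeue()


enqueue(46) -> [46]
dequeue()->46, []
enqueue(33) -> [33]
dequeue()->33, []
enqueue(26) -> [26]
dequeue()->26, []
enqueue(50) -> [50]
dequeue()->50, []

Final queue: []


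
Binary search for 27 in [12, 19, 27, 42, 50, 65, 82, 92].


Step 1: lo=0, hi=7, mid=3, val=42
Step 2: lo=0, hi=2, mid=1, val=19
Step 3: lo=2, hi=2, mid=2, val=27

Found at index 2


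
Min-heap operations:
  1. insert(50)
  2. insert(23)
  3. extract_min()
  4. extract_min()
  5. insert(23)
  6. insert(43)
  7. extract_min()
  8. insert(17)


insert(50) -> [50]
insert(23) -> [23, 50]
extract_min()->23, [50]
extract_min()->50, []
insert(23) -> [23]
insert(43) -> [23, 43]
extract_min()->23, [43]
insert(17) -> [17, 43]

Final heap: [17, 43]


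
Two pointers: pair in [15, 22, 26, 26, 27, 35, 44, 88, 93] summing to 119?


lo=0(15)+hi=8(93)=108
lo=1(22)+hi=8(93)=115
lo=2(26)+hi=8(93)=119

Yes: 26+93=119


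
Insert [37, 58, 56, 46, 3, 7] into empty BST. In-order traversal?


Insert 37: root
Insert 58: R from 37
Insert 56: R from 37 -> L from 58
Insert 46: R from 37 -> L from 58 -> L from 56
Insert 3: L from 37
Insert 7: L from 37 -> R from 3

In-order: [3, 7, 37, 46, 56, 58]


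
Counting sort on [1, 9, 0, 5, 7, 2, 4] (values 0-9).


Input: [1, 9, 0, 5, 7, 2, 4]
Counts: [1, 1, 1, 0, 1, 1, 0, 1, 0, 1]

Sorted: [0, 1, 2, 4, 5, 7, 9]


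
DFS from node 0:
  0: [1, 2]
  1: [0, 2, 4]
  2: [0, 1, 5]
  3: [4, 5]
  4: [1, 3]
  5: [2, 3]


Visit 0, push [2, 1]
Visit 1, push [4, 2]
Visit 2, push [5]
Visit 5, push [3]
Visit 3, push [4]
Visit 4, push []

DFS order: [0, 1, 2, 5, 3, 4]


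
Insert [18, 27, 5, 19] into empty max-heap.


Insert 18: [18]
Insert 27: [27, 18]
Insert 5: [27, 18, 5]
Insert 19: [27, 19, 5, 18]

Final heap: [27, 19, 5, 18]


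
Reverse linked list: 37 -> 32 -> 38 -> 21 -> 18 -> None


Step 1: curr=37, set curr.next=prev(None) | reversed so far: 37
Step 2: curr=32, set curr.next=prev(37) | reversed so far: 32 -> 37
Step 3: curr=38, set curr.next=prev(32) | reversed so far: 38 -> 32 -> 37
Step 4: curr=21, set curr.next=prev(38) | reversed so far: 21 -> 38 -> 32 -> 37
Step 5: curr=18, set curr.next=prev(21) | reversed so far: 18 -> 21 -> 38 -> 32 -> 37

18 -> 21 -> 38 -> 32 -> 37 -> None


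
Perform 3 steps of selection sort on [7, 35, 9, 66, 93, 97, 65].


Initial: [7, 35, 9, 66, 93, 97, 65]
Step 1: min=7 at 0
  Swap: [7, 35, 9, 66, 93, 97, 65]
Step 2: min=9 at 2
  Swap: [7, 9, 35, 66, 93, 97, 65]
Step 3: min=35 at 2
  Swap: [7, 9, 35, 66, 93, 97, 65]

After 3 steps: [7, 9, 35, 66, 93, 97, 65]


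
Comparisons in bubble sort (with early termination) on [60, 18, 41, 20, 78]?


Algorithm: bubble sort (with early termination)
Input: [60, 18, 41, 20, 78]
Sorted: [18, 20, 41, 60, 78]

9


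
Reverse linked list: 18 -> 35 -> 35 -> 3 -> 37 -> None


Step 1: curr=18, set curr.next=prev(None) | reversed so far: 18
Step 2: curr=35, set curr.next=prev(18) | reversed so far: 35 -> 18
Step 3: curr=35, set curr.next=prev(35) | reversed so far: 35 -> 35 -> 18
Step 4: curr=3, set curr.next=prev(35) | reversed so far: 3 -> 35 -> 35 -> 18
Step 5: curr=37, set curr.next=prev(3) | reversed so far: 37 -> 3 -> 35 -> 35 -> 18

37 -> 3 -> 35 -> 35 -> 18 -> None


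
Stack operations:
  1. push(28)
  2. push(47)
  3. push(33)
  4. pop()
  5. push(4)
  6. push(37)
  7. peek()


push(28) -> [28]
push(47) -> [28, 47]
push(33) -> [28, 47, 33]
pop()->33, [28, 47]
push(4) -> [28, 47, 4]
push(37) -> [28, 47, 4, 37]
peek()->37

Final stack: [28, 47, 4, 37]


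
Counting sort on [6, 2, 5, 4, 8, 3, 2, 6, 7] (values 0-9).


Input: [6, 2, 5, 4, 8, 3, 2, 6, 7]
Counts: [0, 0, 2, 1, 1, 1, 2, 1, 1, 0]

Sorted: [2, 2, 3, 4, 5, 6, 6, 7, 8]


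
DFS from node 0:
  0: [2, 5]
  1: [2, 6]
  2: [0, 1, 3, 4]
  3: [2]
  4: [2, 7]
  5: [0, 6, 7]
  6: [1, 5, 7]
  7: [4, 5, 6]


Visit 0, push [5, 2]
Visit 2, push [4, 3, 1]
Visit 1, push [6]
Visit 6, push [7, 5]
Visit 5, push [7]
Visit 7, push [4]
Visit 4, push []
Visit 3, push []

DFS order: [0, 2, 1, 6, 5, 7, 4, 3]


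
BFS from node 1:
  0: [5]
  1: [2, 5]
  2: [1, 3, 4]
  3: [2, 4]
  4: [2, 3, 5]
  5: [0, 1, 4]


Visit 1, enqueue [2, 5]
Visit 2, enqueue [3, 4]
Visit 5, enqueue [0]
Visit 3, enqueue []
Visit 4, enqueue []
Visit 0, enqueue []

BFS order: [1, 2, 5, 3, 4, 0]
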